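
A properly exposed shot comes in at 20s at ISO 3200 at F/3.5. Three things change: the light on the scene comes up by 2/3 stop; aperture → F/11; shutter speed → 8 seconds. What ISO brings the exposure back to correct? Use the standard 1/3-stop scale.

Scene light: 2/3 stop brighter.
Aperture: f/3.5 → f/4 → f/4.5 → f/5 → f/5.6 → f/6.3 → f/7.1 → f/8 → f/9 → f/10 → f/11 — 3 1/3 stops smaller aperture (darker).
Shutter speed: 20 → 15 → 13 → 10 → 8 — 1 1/3 stops shorter (darker).
Net so far: 4 stops darker. ISO: 3200 → 4000 → 5000 → 6400 → 8000 → 10000 → 12800 → 16000 → 20000 → 25600 → 32000 → 40000 → 51200.

ISO 51200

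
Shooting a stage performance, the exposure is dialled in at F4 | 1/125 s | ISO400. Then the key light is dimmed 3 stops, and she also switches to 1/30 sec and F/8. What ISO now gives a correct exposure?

ISO 3200

Scene light: 3 stops darker.
Shutter speed: 1/125 → 1/60 → 1/30 — 2 stops slower (brighter).
Aperture: f/4 → f/5.6 → f/8 — 2 stops smaller aperture (darker).
Net so far: 3 stops darker. ISO: 400 → 800 → 1600 → 3200.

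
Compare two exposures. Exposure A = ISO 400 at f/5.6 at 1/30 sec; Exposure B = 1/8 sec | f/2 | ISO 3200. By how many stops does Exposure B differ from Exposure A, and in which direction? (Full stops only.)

Aperture: f/5.6 → f/4 → f/2.8 → f/2 — 3 stops opened up (brighter).
Shutter speed: 1/30 → 1/15 → 1/8 — 2 stops longer (brighter).
ISO: 400 → 800 → 1600 → 3200 — 3 stops higher (brighter).
Net: +3 +2 +3 = +8 stops.

8 stops brighter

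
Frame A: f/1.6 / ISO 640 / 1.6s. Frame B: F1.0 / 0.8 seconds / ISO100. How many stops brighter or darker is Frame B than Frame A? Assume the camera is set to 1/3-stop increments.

Aperture: f/1.6 → f/1.4 → f/1.2 → f/1.1 → f/1.0 — 1 1/3 stops larger aperture (brighter).
Shutter speed: 1.6 → 1.3 → 1 → 0.8 — 1 stop shorter (darker).
ISO: 640 → 500 → 400 → 320 → 250 → 200 → 160 → 125 → 100 — 2 2/3 stops dropped (darker).
Net: +1 1/3 −1 −2 2/3 = −2 1/3 stops.

2 1/3 stops darker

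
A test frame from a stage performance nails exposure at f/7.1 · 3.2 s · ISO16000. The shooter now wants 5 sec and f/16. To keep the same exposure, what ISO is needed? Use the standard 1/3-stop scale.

Shutter speed: 3.2 → 4 → 5 — 2/3 stop longer (brighter).
Aperture: f/7.1 → f/8 → f/9 → f/10 → f/11 → f/13 → f/14 → f/16 — 2 1/3 stops narrower (darker).
Net change so far: 1 2/3 stops darker. Offset with the ISO: 16000 → 20000 → 25600 → 32000 → 40000 → 51200.

ISO 51200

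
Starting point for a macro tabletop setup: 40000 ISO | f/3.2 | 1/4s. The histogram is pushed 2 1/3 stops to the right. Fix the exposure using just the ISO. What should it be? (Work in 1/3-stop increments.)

ISO 8000

Overexposed by 2 1/3 stops → need 2 1/3 stops darker.
ISO: 40000 → 32000 → 25600 → 20000 → 16000 → 12800 → 10000 → 8000.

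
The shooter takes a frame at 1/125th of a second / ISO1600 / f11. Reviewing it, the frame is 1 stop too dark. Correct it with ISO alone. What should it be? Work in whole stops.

ISO 3200

Underexposed by 1 stop → need 1 stop brighter.
ISO: 1600 → 3200.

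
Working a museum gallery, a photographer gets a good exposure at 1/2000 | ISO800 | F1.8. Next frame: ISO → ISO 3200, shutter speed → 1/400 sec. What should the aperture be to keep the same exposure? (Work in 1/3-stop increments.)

ISO: 800 → 1000 → 1250 → 1600 → 2000 → 2500 → 3200 — 2 stops higher (brighter).
Shutter speed: 1/2000 → 1/1600 → 1/1250 → 1/1000 → 1/800 → 1/640 → 1/500 → 1/400 — 2 1/3 stops slower (brighter).
Net change so far: 4 1/3 stops brighter. Offset with the aperture: f/1.8 → f/2 → f/2.2 → f/2.5 → f/2.8 → f/3.2 → f/3.5 → f/4 → f/4.5 → f/5 → f/5.6 → f/6.3 → f/7.1 → f/8.

f/8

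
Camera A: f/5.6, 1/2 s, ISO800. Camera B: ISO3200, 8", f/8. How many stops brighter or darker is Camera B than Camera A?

5 stops brighter

Aperture: f/5.6 → f/8 — 1 stop smaller aperture (darker).
Shutter speed: 1/2 → 1 → 2 → 4 → 8 — 4 stops longer (brighter).
ISO: 800 → 1600 → 3200 — 2 stops higher (brighter).
Net: −1 +4 +2 = +5 stops.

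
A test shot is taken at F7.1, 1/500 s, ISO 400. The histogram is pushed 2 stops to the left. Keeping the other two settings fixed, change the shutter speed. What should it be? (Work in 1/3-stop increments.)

Underexposed by 2 stops → need 2 stops brighter.
Shutter speed: 1/500 → 1/400 → 1/320 → 1/250 → 1/200 → 1/160 → 1/125.

1/125s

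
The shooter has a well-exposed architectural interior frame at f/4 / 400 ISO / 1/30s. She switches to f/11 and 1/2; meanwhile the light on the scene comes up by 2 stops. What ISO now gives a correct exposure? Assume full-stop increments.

Scene light: 2 stops brighter.
Aperture: f/4 → f/5.6 → f/8 → f/11 — 3 stops stopped down (darker).
Shutter speed: 1/30 → 1/15 → 1/8 → 1/4 → 1/2 — 4 stops longer (brighter).
Net so far: 3 stops brighter. ISO: 400 → 200 → 100 → 50.

ISO 50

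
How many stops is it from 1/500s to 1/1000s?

1 stop

1/500 → 1/1000 — count the steps: 1 stop.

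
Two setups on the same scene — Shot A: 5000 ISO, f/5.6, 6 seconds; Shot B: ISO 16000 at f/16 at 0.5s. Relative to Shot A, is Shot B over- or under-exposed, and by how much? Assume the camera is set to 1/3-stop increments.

5 stops darker

Aperture: f/5.6 → f/6.3 → f/7.1 → f/8 → f/9 → f/10 → f/11 → f/13 → f/14 → f/16 — 3 stops narrower (darker).
Shutter speed: 6 → 5 → 4 → 3.2 → 2.5 → 2 → 1.6 → 1.3 → 1 → 0.8 → 0.6 → 0.5 — 3 2/3 stops shorter (darker).
ISO: 5000 → 6400 → 8000 → 10000 → 12800 → 16000 — 1 2/3 stops raised (brighter).
Net: −3 −3 2/3 +1 2/3 = −5 stops.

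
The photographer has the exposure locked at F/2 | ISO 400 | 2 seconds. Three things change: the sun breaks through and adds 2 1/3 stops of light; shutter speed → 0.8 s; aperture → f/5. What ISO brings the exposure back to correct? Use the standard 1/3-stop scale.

ISO 1250

Scene light: 2 1/3 stops brighter.
Shutter speed: 2 → 1.6 → 1.3 → 1 → 0.8 — 1 1/3 stops faster (darker).
Aperture: f/2 → f/2.2 → f/2.5 → f/2.8 → f/3.2 → f/3.5 → f/4 → f/4.5 → f/5 — 2 2/3 stops narrower (darker).
Net so far: 1 2/3 stops darker. ISO: 400 → 500 → 640 → 800 → 1000 → 1250.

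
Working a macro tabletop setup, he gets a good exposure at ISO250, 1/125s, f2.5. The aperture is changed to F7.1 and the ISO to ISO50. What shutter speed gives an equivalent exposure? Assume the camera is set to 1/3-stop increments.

Aperture: f/2.5 → f/2.8 → f/3.2 → f/3.5 → f/4 → f/4.5 → f/5 → f/5.6 → f/6.3 → f/7.1 — 3 stops smaller aperture (darker).
ISO: 250 → 200 → 160 → 125 → 100 → 80 → 64 → 50 — 2 1/3 stops dropped (darker).
Net change so far: 5 1/3 stops darker. Offset with the shutter speed: 1/125 → 1/100 → 1/80 → 1/60 → 1/50 → 1/40 → 1/30 → 1/25 → 1/20 → 1/15 → 1/13 → 1/10 → 1/8 → 1/6 → 1/5 → 1/4 → 0.3.

0.3 s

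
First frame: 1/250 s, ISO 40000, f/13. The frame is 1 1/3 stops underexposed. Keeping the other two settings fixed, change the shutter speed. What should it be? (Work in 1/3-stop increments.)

1/100s

Underexposed by 1 1/3 stops → need 1 1/3 stops brighter.
Shutter speed: 1/250 → 1/200 → 1/160 → 1/125 → 1/100.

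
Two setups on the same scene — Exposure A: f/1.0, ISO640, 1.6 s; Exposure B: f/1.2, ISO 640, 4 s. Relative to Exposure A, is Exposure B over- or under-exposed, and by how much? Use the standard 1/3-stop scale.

2/3 stop brighter

Aperture: f/1.0 → f/1.1 → f/1.2 — 2/3 stop stopped down (darker).
Shutter speed: 1.6 → 2 → 2.5 → 3.2 → 4 — 1 1/3 stops slower (brighter).
ISO: unchanged.
Net: −2/3 +1 1/3 = +2/3 stops.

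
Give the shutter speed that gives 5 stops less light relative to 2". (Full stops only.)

Shutter speed: 2 → 1 → 1/2 → 1/4 → 1/8 → 1/15 — 5 stops faster (darker).

1/15s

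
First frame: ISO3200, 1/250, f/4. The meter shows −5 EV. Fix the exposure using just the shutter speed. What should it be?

1/8s

Underexposed by 5 stops → need 5 stops brighter.
Shutter speed: 1/250 → 1/125 → 1/60 → 1/30 → 1/15 → 1/8.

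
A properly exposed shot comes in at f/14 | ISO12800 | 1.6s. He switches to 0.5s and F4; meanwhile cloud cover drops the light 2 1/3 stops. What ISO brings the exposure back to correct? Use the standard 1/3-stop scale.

Scene light: 2 1/3 stops darker.
Shutter speed: 1.6 → 1.3 → 1 → 0.8 → 0.6 → 0.5 — 1 2/3 stops shorter (darker).
Aperture: f/14 → f/13 → f/11 → f/10 → f/9 → f/8 → f/7.1 → f/6.3 → f/5.6 → f/5 → f/4.5 → f/4 — 3 2/3 stops larger aperture (brighter).
Net so far: 1/3 stop darker. ISO: 12800 → 16000.

ISO 16000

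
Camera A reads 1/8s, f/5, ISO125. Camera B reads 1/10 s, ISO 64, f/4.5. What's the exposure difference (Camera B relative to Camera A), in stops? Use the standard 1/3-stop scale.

Aperture: f/5 → f/4.5 — 1/3 stop opened up (brighter).
Shutter speed: 1/8 → 1/10 — 1/3 stop shorter (darker).
ISO: 125 → 100 → 80 → 64 — 1 stop lower (darker).
Net: +1/3 −1/3 −1 = −1 stop.

1 stop darker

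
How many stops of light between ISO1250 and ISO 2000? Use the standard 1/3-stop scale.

2/3 stop

1250 → 1600 → 2000 — count the steps: 2 third-stops = 2/3 stop.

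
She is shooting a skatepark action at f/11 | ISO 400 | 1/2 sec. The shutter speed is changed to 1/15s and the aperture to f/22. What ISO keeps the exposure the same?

Shutter speed: 1/2 → 1/4 → 1/8 → 1/15 — 3 stops shorter (darker).
Aperture: f/11 → f/16 → f/22 — 2 stops smaller aperture (darker).
Net change so far: 5 stops darker. Offset with the ISO: 400 → 800 → 1600 → 3200 → 6400 → 12800.

ISO 12800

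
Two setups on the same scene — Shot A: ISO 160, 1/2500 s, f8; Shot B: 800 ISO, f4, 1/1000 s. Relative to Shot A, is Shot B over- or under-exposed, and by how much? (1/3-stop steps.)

Aperture: f/8 → f/7.1 → f/6.3 → f/5.6 → f/5 → f/4.5 → f/4 — 2 stops larger aperture (brighter).
Shutter speed: 1/2500 → 1/2000 → 1/1600 → 1/1250 → 1/1000 — 1 1/3 stops slower (brighter).
ISO: 160 → 200 → 250 → 320 → 400 → 500 → 640 → 800 — 2 1/3 stops higher (brighter).
Net: +2 +1 1/3 +2 1/3 = +5 2/3 stops.

5 2/3 stops brighter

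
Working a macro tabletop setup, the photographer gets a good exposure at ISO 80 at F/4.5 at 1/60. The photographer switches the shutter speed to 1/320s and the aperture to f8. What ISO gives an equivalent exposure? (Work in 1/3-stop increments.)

Shutter speed: 1/60 → 1/80 → 1/100 → 1/125 → 1/160 → 1/200 → 1/250 → 1/320 — 2 1/3 stops shorter (darker).
Aperture: f/4.5 → f/5 → f/5.6 → f/6.3 → f/7.1 → f/8 — 1 2/3 stops smaller aperture (darker).
Net change so far: 4 stops darker. Offset with the ISO: 80 → 100 → 125 → 160 → 200 → 250 → 320 → 400 → 500 → 640 → 800 → 1000 → 1250.

ISO 1250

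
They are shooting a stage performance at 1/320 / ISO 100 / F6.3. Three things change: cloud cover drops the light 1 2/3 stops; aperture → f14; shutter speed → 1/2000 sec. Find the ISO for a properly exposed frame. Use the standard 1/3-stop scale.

ISO 10000

Scene light: 1 2/3 stops darker.
Aperture: f/6.3 → f/7.1 → f/8 → f/9 → f/10 → f/11 → f/13 → f/14 — 2 1/3 stops narrower (darker).
Shutter speed: 1/320 → 1/400 → 1/500 → 1/640 → 1/800 → 1/1000 → 1/1250 → 1/1600 → 1/2000 — 2 2/3 stops faster (darker).
Net so far: 6 2/3 stops darker. ISO: 100 → 125 → 160 → 200 → 250 → 320 → 400 → 500 → 640 → 800 → 1000 → 1250 → 1600 → 2000 → 2500 → 3200 → 4000 → 5000 → 6400 → 8000 → 10000.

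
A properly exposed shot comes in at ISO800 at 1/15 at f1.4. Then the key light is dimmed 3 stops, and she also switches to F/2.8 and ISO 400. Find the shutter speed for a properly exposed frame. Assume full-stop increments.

4 s

Scene light: 3 stops darker.
Aperture: f/1.4 → f/2 → f/2.8 — 2 stops stopped down (darker).
ISO: 800 → 400 — 1 stop dropped (darker).
Net so far: 6 stops darker. Shutter speed: 1/15 → 1/8 → 1/4 → 1/2 → 1 → 2 → 4.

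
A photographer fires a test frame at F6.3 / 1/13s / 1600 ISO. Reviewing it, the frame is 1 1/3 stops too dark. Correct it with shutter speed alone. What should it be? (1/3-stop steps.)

Underexposed by 1 1/3 stops → need 1 1/3 stops brighter.
Shutter speed: 1/13 → 1/10 → 1/8 → 1/6 → 1/5.

1/5s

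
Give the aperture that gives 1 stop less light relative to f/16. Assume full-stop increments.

Aperture: f/16 → f/22 — 1 stop smaller aperture (darker).

f/22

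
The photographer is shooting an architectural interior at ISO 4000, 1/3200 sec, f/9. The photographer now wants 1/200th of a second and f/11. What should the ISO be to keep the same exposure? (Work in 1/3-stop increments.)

Shutter speed: 1/3200 → 1/2500 → 1/2000 → 1/1600 → 1/1250 → 1/1000 → 1/800 → 1/640 → 1/500 → 1/400 → 1/320 → 1/250 → 1/200 — 4 stops slower (brighter).
Aperture: f/9 → f/10 → f/11 — 2/3 stop stopped down (darker).
Net change so far: 3 1/3 stops brighter. Offset with the ISO: 4000 → 3200 → 2500 → 2000 → 1600 → 1250 → 1000 → 800 → 640 → 500 → 400.

ISO 400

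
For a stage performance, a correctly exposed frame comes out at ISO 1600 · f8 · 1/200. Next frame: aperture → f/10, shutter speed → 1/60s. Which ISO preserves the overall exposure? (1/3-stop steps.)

Aperture: f/8 → f/9 → f/10 — 2/3 stop narrower (darker).
Shutter speed: 1/200 → 1/160 → 1/125 → 1/100 → 1/80 → 1/60 — 1 2/3 stops slower (brighter).
Net change so far: 1 stop brighter. Offset with the ISO: 1600 → 1250 → 1000 → 800.

ISO 800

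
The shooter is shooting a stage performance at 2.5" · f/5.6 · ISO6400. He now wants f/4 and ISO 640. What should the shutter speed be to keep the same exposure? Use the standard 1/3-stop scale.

13 s

Aperture: f/5.6 → f/5 → f/4.5 → f/4 — 1 stop wider (brighter).
ISO: 6400 → 5000 → 4000 → 3200 → 2500 → 2000 → 1600 → 1250 → 1000 → 800 → 640 — 3 1/3 stops dropped (darker).
Net change so far: 2 1/3 stops darker. Offset with the shutter speed: 2.5 → 3.2 → 4 → 5 → 6 → 8 → 10 → 13.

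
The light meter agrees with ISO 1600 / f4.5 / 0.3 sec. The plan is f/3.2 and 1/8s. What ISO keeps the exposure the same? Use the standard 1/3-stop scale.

ISO 2000

Aperture: f/4.5 → f/4 → f/3.5 → f/3.2 — 1 stop larger aperture (brighter).
Shutter speed: 0.3 → 1/4 → 1/5 → 1/6 → 1/8 — 1 1/3 stops faster (darker).
Net change so far: 1/3 stop darker. Offset with the ISO: 1600 → 2000.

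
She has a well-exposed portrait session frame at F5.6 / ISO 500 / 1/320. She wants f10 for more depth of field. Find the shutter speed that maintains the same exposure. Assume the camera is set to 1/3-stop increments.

1/100s

Aperture: f/5.6 → f/6.3 → f/7.1 → f/8 → f/9 → f/10 — 1 2/3 stops narrower (darker).
Need 1 2/3 stops brighter from the shutter speed: 1/320 → 1/250 → 1/200 → 1/160 → 1/125 → 1/100.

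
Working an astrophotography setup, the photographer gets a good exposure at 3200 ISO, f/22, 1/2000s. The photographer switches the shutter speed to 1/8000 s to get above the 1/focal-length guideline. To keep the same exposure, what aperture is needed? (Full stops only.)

f/11

Shutter speed: 1/2000 → 1/4000 → 1/8000 — 2 stops shorter (darker).
Need 2 stops brighter from the aperture: f/22 → f/16 → f/11.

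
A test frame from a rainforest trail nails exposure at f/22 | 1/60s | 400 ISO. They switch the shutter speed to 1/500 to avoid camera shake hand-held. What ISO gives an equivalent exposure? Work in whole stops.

ISO 3200

Shutter speed: 1/60 → 1/125 → 1/250 → 1/500 — 3 stops shorter (darker).
Need 3 stops brighter from the ISO: 400 → 800 → 1600 → 3200.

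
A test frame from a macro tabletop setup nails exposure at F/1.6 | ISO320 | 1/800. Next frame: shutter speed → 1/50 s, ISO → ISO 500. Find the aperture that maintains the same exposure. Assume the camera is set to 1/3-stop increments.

f/8

Shutter speed: 1/800 → 1/640 → 1/500 → 1/400 → 1/320 → 1/250 → 1/200 → 1/160 → 1/125 → 1/100 → 1/80 → 1/60 → 1/50 — 4 stops slower (brighter).
ISO: 320 → 400 → 500 — 2/3 stop raised (brighter).
Net change so far: 4 2/3 stops brighter. Offset with the aperture: f/1.6 → f/1.8 → f/2 → f/2.2 → f/2.5 → f/2.8 → f/3.2 → f/3.5 → f/4 → f/4.5 → f/5 → f/5.6 → f/6.3 → f/7.1 → f/8.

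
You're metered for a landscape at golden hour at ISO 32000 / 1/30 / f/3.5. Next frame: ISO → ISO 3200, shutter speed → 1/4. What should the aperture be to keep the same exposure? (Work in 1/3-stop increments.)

f/3.2

ISO: 32000 → 25600 → 20000 → 16000 → 12800 → 10000 → 8000 → 6400 → 5000 → 4000 → 3200 — 3 1/3 stops dropped (darker).
Shutter speed: 1/30 → 1/25 → 1/20 → 1/15 → 1/13 → 1/10 → 1/8 → 1/6 → 1/5 → 1/4 — 3 stops longer (brighter).
Net change so far: 1/3 stop darker. Offset with the aperture: f/3.5 → f/3.2.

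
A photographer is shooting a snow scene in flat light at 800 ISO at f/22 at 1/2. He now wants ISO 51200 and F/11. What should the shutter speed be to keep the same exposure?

1/500s

ISO: 800 → 1600 → 3200 → 6400 → 12800 → 25600 → 51200 — 6 stops higher (brighter).
Aperture: f/22 → f/16 → f/11 — 2 stops larger aperture (brighter).
Net change so far: 8 stops brighter. Offset with the shutter speed: 1/2 → 1/4 → 1/8 → 1/15 → 1/30 → 1/60 → 1/125 → 1/250 → 1/500.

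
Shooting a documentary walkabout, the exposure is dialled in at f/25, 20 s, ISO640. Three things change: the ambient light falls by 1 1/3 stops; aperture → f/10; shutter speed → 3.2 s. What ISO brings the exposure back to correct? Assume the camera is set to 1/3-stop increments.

Scene light: 1 1/3 stops darker.
Aperture: f/25 → f/22 → f/20 → f/18 → f/16 → f/14 → f/13 → f/11 → f/10 — 2 2/3 stops opened up (brighter).
Shutter speed: 20 → 15 → 13 → 10 → 8 → 6 → 5 → 4 → 3.2 — 2 2/3 stops shorter (darker).
Net so far: 1 1/3 stops darker. ISO: 640 → 800 → 1000 → 1250 → 1600.

ISO 1600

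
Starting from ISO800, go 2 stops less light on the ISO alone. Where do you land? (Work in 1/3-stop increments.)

ISO: 800 → 640 → 500 → 400 → 320 → 250 → 200 — 2 stops lower (darker).

ISO 200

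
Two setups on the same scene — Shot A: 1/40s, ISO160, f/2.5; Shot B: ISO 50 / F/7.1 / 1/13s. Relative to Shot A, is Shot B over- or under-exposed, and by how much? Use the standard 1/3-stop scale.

Aperture: f/2.5 → f/2.8 → f/3.2 → f/3.5 → f/4 → f/4.5 → f/5 → f/5.6 → f/6.3 → f/7.1 — 3 stops smaller aperture (darker).
Shutter speed: 1/40 → 1/30 → 1/25 → 1/20 → 1/15 → 1/13 — 1 2/3 stops longer (brighter).
ISO: 160 → 125 → 100 → 80 → 64 → 50 — 1 2/3 stops lower (darker).
Net: −3 +1 2/3 −1 2/3 = −3 stops.

3 stops darker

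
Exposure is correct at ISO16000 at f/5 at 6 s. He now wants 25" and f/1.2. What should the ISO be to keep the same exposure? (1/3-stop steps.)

ISO 250

Shutter speed: 6 → 8 → 10 → 13 → 15 → 20 → 25 — 2 stops longer (brighter).
Aperture: f/5 → f/4.5 → f/4 → f/3.5 → f/3.2 → f/2.8 → f/2.5 → f/2.2 → f/2 → f/1.8 → f/1.6 → f/1.4 → f/1.2 — 4 stops larger aperture (brighter).
Net change so far: 6 stops brighter. Offset with the ISO: 16000 → 12800 → 10000 → 8000 → 6400 → 5000 → 4000 → 3200 → 2500 → 2000 → 1600 → 1250 → 1000 → 800 → 640 → 500 → 400 → 320 → 250.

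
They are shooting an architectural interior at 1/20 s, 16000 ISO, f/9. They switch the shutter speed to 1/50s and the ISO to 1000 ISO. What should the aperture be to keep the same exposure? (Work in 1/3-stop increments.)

f/1.4

Shutter speed: 1/20 → 1/25 → 1/30 → 1/40 → 1/50 — 1 1/3 stops shorter (darker).
ISO: 16000 → 12800 → 10000 → 8000 → 6400 → 5000 → 4000 → 3200 → 2500 → 2000 → 1600 → 1250 → 1000 — 4 stops dropped (darker).
Net change so far: 5 1/3 stops darker. Offset with the aperture: f/9 → f/8 → f/7.1 → f/6.3 → f/5.6 → f/5 → f/4.5 → f/4 → f/3.5 → f/3.2 → f/2.8 → f/2.5 → f/2.2 → f/2 → f/1.8 → f/1.6 → f/1.4.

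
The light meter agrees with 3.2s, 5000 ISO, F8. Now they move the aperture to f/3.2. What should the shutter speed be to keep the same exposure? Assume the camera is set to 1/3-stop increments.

0.5 s

Aperture: f/8 → f/7.1 → f/6.3 → f/5.6 → f/5 → f/4.5 → f/4 → f/3.5 → f/3.2 — 2 2/3 stops wider (brighter).
Need 2 2/3 stops darker from the shutter speed: 3.2 → 2.5 → 2 → 1.6 → 1.3 → 1 → 0.8 → 0.6 → 0.5.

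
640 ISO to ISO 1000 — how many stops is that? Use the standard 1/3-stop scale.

640 → 800 → 1000 — count the steps: 2 third-stops = 2/3 stop.

2/3 stop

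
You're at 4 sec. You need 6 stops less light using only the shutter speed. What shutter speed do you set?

Shutter speed: 4 → 2 → 1 → 1/2 → 1/4 → 1/8 → 1/15 — 6 stops shorter (darker).

1/15s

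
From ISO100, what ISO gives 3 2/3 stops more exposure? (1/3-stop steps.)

ISO 1250

ISO: 100 → 125 → 160 → 200 → 250 → 320 → 400 → 500 → 640 → 800 → 1000 → 1250 — 3 2/3 stops raised (brighter).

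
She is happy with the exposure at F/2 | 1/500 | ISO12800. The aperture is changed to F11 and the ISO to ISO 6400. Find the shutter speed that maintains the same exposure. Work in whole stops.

Aperture: f/2 → f/2.8 → f/4 → f/5.6 → f/8 → f/11 — 5 stops stopped down (darker).
ISO: 12800 → 6400 — 1 stop dropped (darker).
Net change so far: 6 stops darker. Offset with the shutter speed: 1/500 → 1/250 → 1/125 → 1/60 → 1/30 → 1/15 → 1/8.

1/8s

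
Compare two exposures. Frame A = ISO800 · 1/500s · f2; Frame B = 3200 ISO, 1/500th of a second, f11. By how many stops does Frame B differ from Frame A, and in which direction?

3 stops darker

Aperture: f/2 → f/2.8 → f/4 → f/5.6 → f/8 → f/11 — 5 stops stopped down (darker).
Shutter speed: unchanged.
ISO: 800 → 1600 → 3200 — 2 stops higher (brighter).
Net: −5 +2 = −3 stops.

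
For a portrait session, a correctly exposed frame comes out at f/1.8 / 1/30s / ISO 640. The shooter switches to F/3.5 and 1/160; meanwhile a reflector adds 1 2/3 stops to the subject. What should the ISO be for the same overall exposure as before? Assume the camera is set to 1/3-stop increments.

Scene light: 1 2/3 stops brighter.
Aperture: f/1.8 → f/2 → f/2.2 → f/2.5 → f/2.8 → f/3.2 → f/3.5 — 2 stops narrower (darker).
Shutter speed: 1/30 → 1/40 → 1/50 → 1/60 → 1/80 → 1/100 → 1/125 → 1/160 — 2 1/3 stops shorter (darker).
Net so far: 2 2/3 stops darker. ISO: 640 → 800 → 1000 → 1250 → 1600 → 2000 → 2500 → 3200 → 4000.

ISO 4000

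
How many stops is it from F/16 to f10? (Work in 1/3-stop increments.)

1 1/3 stops

f/16 → f/14 → f/13 → f/11 → f/10 — count the steps: 4 third-stops = 1 1/3 stops.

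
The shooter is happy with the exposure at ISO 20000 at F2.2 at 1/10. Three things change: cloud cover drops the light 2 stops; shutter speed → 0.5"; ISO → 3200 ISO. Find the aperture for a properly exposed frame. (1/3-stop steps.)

Scene light: 2 stops darker.
Shutter speed: 1/10 → 1/8 → 1/6 → 1/5 → 1/4 → 0.3 → 0.4 → 0.5 — 2 1/3 stops slower (brighter).
ISO: 20000 → 16000 → 12800 → 10000 → 8000 → 6400 → 5000 → 4000 → 3200 — 2 2/3 stops dropped (darker).
Net so far: 2 1/3 stops darker. Aperture: f/2.2 → f/2 → f/1.8 → f/1.6 → f/1.4 → f/1.2 → f/1.1 → f/1.0.

f/1.0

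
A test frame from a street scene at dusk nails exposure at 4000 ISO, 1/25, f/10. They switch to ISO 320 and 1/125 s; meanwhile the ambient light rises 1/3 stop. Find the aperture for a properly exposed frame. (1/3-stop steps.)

Scene light: 1/3 stop brighter.
ISO: 4000 → 3200 → 2500 → 2000 → 1600 → 1250 → 1000 → 800 → 640 → 500 → 400 → 320 — 3 2/3 stops lower (darker).
Shutter speed: 1/25 → 1/30 → 1/40 → 1/50 → 1/60 → 1/80 → 1/100 → 1/125 — 2 1/3 stops faster (darker).
Net so far: 5 2/3 stops darker. Aperture: f/10 → f/9 → f/8 → f/7.1 → f/6.3 → f/5.6 → f/5 → f/4.5 → f/4 → f/3.5 → f/3.2 → f/2.8 → f/2.5 → f/2.2 → f/2 → f/1.8 → f/1.6 → f/1.4.

f/1.4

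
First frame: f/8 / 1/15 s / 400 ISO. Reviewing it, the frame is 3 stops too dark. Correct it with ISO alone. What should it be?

ISO 3200

Underexposed by 3 stops → need 3 stops brighter.
ISO: 400 → 800 → 1600 → 3200.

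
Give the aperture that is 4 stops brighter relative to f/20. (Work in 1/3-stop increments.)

f/5

Aperture: f/20 → f/18 → f/16 → f/14 → f/13 → f/11 → f/10 → f/9 → f/8 → f/7.1 → f/6.3 → f/5.6 → f/5 — 4 stops opened up (brighter).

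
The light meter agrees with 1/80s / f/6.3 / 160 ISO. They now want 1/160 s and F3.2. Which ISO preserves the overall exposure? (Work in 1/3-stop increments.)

ISO 80

Shutter speed: 1/80 → 1/100 → 1/125 → 1/160 — 1 stop faster (darker).
Aperture: f/6.3 → f/5.6 → f/5 → f/4.5 → f/4 → f/3.5 → f/3.2 — 2 stops wider (brighter).
Net change so far: 1 stop brighter. Offset with the ISO: 160 → 125 → 100 → 80.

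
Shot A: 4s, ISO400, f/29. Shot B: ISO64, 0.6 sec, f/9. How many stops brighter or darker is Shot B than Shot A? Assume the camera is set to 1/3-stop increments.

Aperture: f/29 → f/25 → f/22 → f/20 → f/18 → f/16 → f/14 → f/13 → f/11 → f/10 → f/9 — 3 1/3 stops opened up (brighter).
Shutter speed: 4 → 3.2 → 2.5 → 2 → 1.6 → 1.3 → 1 → 0.8 → 0.6 — 2 2/3 stops faster (darker).
ISO: 400 → 320 → 250 → 200 → 160 → 125 → 100 → 80 → 64 — 2 2/3 stops dropped (darker).
Net: +3 1/3 −2 2/3 −2 2/3 = −2 stops.

2 stops darker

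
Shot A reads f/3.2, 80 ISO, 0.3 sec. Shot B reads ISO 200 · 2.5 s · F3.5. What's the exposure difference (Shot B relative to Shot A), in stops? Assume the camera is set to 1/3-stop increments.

4 stops brighter

Aperture: f/3.2 → f/3.5 — 1/3 stop stopped down (darker).
Shutter speed: 0.3 → 0.4 → 0.5 → 0.6 → 0.8 → 1 → 1.3 → 1.6 → 2 → 2.5 — 3 stops slower (brighter).
ISO: 80 → 100 → 125 → 160 → 200 — 1 1/3 stops raised (brighter).
Net: −1/3 +3 +1 1/3 = +4 stops.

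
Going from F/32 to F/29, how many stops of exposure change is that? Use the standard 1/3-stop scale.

f/32 → f/29 — count the steps: 1 third-stops = 1/3 stop.

1/3 stop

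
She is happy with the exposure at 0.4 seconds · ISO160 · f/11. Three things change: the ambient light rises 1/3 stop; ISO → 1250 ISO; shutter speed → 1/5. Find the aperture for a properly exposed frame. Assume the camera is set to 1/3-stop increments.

f/25

Scene light: 1/3 stop brighter.
ISO: 160 → 200 → 250 → 320 → 400 → 500 → 640 → 800 → 1000 → 1250 — 3 stops higher (brighter).
Shutter speed: 0.4 → 0.3 → 1/4 → 1/5 — 1 stop shorter (darker).
Net so far: 2 1/3 stops brighter. Aperture: f/11 → f/13 → f/14 → f/16 → f/18 → f/20 → f/22 → f/25.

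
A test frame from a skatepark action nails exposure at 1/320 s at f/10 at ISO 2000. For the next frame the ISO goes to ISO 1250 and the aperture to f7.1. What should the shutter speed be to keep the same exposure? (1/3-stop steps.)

ISO: 2000 → 1600 → 1250 — 2/3 stop lower (darker).
Aperture: f/10 → f/9 → f/8 → f/7.1 — 1 stop larger aperture (brighter).
Net change so far: 1/3 stop brighter. Offset with the shutter speed: 1/320 → 1/400.

1/400s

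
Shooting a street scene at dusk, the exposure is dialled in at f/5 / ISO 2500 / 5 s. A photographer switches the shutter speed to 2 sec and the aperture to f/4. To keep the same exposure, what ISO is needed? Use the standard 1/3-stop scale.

Shutter speed: 5 → 4 → 3.2 → 2.5 → 2 — 1 1/3 stops faster (darker).
Aperture: f/5 → f/4.5 → f/4 — 2/3 stop opened up (brighter).
Net change so far: 2/3 stop darker. Offset with the ISO: 2500 → 3200 → 4000.

ISO 4000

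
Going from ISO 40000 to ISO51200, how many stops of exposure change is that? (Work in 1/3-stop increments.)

40000 → 51200 — count the steps: 1 third-stops = 1/3 stop.

1/3 stop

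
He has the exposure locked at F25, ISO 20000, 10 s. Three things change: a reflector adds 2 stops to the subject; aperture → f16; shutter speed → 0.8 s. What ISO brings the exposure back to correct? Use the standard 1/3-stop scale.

Scene light: 2 stops brighter.
Aperture: f/25 → f/22 → f/20 → f/18 → f/16 — 1 1/3 stops larger aperture (brighter).
Shutter speed: 10 → 8 → 6 → 5 → 4 → 3.2 → 2.5 → 2 → 1.6 → 1.3 → 1 → 0.8 — 3 2/3 stops faster (darker).
Net so far: 1/3 stop darker. ISO: 20000 → 25600.

ISO 25600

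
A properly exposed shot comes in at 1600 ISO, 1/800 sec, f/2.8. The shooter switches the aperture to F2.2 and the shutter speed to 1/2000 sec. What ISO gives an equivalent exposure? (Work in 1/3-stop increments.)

Aperture: f/2.8 → f/2.5 → f/2.2 — 2/3 stop opened up (brighter).
Shutter speed: 1/800 → 1/1000 → 1/1250 → 1/1600 → 1/2000 — 1 1/3 stops faster (darker).
Net change so far: 2/3 stop darker. Offset with the ISO: 1600 → 2000 → 2500.

ISO 2500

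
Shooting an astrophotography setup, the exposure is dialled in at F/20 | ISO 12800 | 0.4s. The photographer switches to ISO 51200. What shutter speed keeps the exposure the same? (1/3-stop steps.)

1/10s

ISO: 12800 → 16000 → 20000 → 25600 → 32000 → 40000 → 51200 — 2 stops raised (brighter).
Need 2 stops darker from the shutter speed: 0.4 → 0.3 → 1/4 → 1/5 → 1/6 → 1/8 → 1/10.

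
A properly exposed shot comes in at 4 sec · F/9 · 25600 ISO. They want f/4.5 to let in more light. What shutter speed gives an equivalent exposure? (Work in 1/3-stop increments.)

1 s

Aperture: f/9 → f/8 → f/7.1 → f/6.3 → f/5.6 → f/5 → f/4.5 — 2 stops larger aperture (brighter).
Need 2 stops darker from the shutter speed: 4 → 3.2 → 2.5 → 2 → 1.6 → 1.3 → 1.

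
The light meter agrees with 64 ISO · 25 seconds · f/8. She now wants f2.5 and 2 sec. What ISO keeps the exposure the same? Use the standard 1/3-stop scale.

ISO 80

Aperture: f/8 → f/7.1 → f/6.3 → f/5.6 → f/5 → f/4.5 → f/4 → f/3.5 → f/3.2 → f/2.8 → f/2.5 — 3 1/3 stops opened up (brighter).
Shutter speed: 25 → 20 → 15 → 13 → 10 → 8 → 6 → 5 → 4 → 3.2 → 2.5 → 2 — 3 2/3 stops shorter (darker).
Net change so far: 1/3 stop darker. Offset with the ISO: 64 → 80.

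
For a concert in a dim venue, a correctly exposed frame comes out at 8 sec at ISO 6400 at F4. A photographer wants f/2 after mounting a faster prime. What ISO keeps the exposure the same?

Aperture: f/4 → f/2.8 → f/2 — 2 stops larger aperture (brighter).
Need 2 stops darker from the ISO: 6400 → 3200 → 1600.

ISO 1600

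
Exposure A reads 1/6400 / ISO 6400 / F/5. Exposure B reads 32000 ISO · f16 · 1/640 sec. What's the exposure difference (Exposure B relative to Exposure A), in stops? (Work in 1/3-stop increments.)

2 1/3 stops brighter

Aperture: f/5 → f/5.6 → f/6.3 → f/7.1 → f/8 → f/9 → f/10 → f/11 → f/13 → f/14 → f/16 — 3 1/3 stops smaller aperture (darker).
Shutter speed: 1/6400 → 1/5000 → 1/4000 → 1/3200 → 1/2500 → 1/2000 → 1/1600 → 1/1250 → 1/1000 → 1/800 → 1/640 — 3 1/3 stops slower (brighter).
ISO: 6400 → 8000 → 10000 → 12800 → 16000 → 20000 → 25600 → 32000 — 2 1/3 stops raised (brighter).
Net: −3 1/3 +3 1/3 +2 1/3 = +2 1/3 stops.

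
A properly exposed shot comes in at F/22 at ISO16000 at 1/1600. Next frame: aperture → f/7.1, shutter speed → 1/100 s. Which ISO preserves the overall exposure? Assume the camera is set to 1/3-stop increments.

ISO 100

Aperture: f/22 → f/20 → f/18 → f/16 → f/14 → f/13 → f/11 → f/10 → f/9 → f/8 → f/7.1 — 3 1/3 stops wider (brighter).
Shutter speed: 1/1600 → 1/1250 → 1/1000 → 1/800 → 1/640 → 1/500 → 1/400 → 1/320 → 1/250 → 1/200 → 1/160 → 1/125 → 1/100 — 4 stops slower (brighter).
Net change so far: 7 1/3 stops brighter. Offset with the ISO: 16000 → 12800 → 10000 → 8000 → 6400 → 5000 → 4000 → 3200 → 2500 → 2000 → 1600 → 1250 → 1000 → 800 → 640 → 500 → 400 → 320 → 250 → 200 → 160 → 125 → 100.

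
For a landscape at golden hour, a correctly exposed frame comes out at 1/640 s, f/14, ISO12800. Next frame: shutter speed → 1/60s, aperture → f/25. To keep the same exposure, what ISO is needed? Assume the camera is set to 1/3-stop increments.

ISO 4000

Shutter speed: 1/640 → 1/500 → 1/400 → 1/320 → 1/250 → 1/200 → 1/160 → 1/125 → 1/100 → 1/80 → 1/60 — 3 1/3 stops longer (brighter).
Aperture: f/14 → f/16 → f/18 → f/20 → f/22 → f/25 — 1 2/3 stops stopped down (darker).
Net change so far: 1 2/3 stops brighter. Offset with the ISO: 12800 → 10000 → 8000 → 6400 → 5000 → 4000.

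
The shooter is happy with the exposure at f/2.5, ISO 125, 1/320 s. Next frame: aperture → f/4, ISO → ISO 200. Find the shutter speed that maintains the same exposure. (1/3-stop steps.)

1/200s

Aperture: f/2.5 → f/2.8 → f/3.2 → f/3.5 → f/4 — 1 1/3 stops narrower (darker).
ISO: 125 → 160 → 200 — 2/3 stop higher (brighter).
Net change so far: 2/3 stop darker. Offset with the shutter speed: 1/320 → 1/250 → 1/200.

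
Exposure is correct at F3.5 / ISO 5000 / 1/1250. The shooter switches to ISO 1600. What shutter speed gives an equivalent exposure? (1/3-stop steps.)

ISO: 5000 → 4000 → 3200 → 2500 → 2000 → 1600 — 1 2/3 stops lower (darker).
Need 1 2/3 stops brighter from the shutter speed: 1/1250 → 1/1000 → 1/800 → 1/640 → 1/500 → 1/400.

1/400s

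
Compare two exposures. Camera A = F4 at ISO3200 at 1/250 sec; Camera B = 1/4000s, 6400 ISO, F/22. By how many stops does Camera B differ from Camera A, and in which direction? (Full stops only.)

Aperture: f/4 → f/5.6 → f/8 → f/11 → f/16 → f/22 — 5 stops stopped down (darker).
Shutter speed: 1/250 → 1/500 → 1/1000 → 1/2000 → 1/4000 — 4 stops shorter (darker).
ISO: 3200 → 6400 — 1 stop higher (brighter).
Net: −5 −4 +1 = −8 stops.

8 stops darker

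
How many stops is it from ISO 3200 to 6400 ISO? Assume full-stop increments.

1 stop

3200 → 6400 — count the steps: 1 stop.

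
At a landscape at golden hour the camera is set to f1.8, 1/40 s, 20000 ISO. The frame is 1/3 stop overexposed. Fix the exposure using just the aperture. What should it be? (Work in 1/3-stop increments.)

f/2

Overexposed by 1/3 stop → need 1/3 stop darker.
Aperture: f/1.8 → f/2.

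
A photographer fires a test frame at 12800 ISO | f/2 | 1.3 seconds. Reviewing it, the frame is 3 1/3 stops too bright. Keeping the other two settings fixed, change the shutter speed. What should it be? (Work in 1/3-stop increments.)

Overexposed by 3 1/3 stops → need 3 1/3 stops darker.
Shutter speed: 1.3 → 1 → 0.8 → 0.6 → 0.5 → 0.4 → 0.3 → 1/4 → 1/5 → 1/6 → 1/8.

1/8s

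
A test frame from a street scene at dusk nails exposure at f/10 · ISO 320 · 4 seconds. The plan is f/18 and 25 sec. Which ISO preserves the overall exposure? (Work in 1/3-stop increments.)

Aperture: f/10 → f/11 → f/13 → f/14 → f/16 → f/18 — 1 2/3 stops stopped down (darker).
Shutter speed: 4 → 5 → 6 → 8 → 10 → 13 → 15 → 20 → 25 — 2 2/3 stops slower (brighter).
Net change so far: 1 stop brighter. Offset with the ISO: 320 → 250 → 200 → 160.

ISO 160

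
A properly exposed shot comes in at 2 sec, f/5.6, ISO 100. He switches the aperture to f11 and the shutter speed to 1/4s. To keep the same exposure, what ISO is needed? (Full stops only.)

ISO 3200

Aperture: f/5.6 → f/8 → f/11 — 2 stops smaller aperture (darker).
Shutter speed: 2 → 1 → 1/2 → 1/4 — 3 stops faster (darker).
Net change so far: 5 stops darker. Offset with the ISO: 100 → 200 → 400 → 800 → 1600 → 3200.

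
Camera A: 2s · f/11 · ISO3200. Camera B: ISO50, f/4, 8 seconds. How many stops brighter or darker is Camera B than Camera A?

Aperture: f/11 → f/8 → f/5.6 → f/4 — 3 stops opened up (brighter).
Shutter speed: 2 → 4 → 8 — 2 stops slower (brighter).
ISO: 3200 → 1600 → 800 → 400 → 200 → 100 → 50 — 6 stops lower (darker).
Net: +3 +2 −6 = −1 stop.

1 stop darker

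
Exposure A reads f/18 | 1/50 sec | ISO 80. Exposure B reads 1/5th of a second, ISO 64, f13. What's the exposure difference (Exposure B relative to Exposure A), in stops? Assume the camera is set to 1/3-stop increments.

4 stops brighter

Aperture: f/18 → f/16 → f/14 → f/13 — 1 stop larger aperture (brighter).
Shutter speed: 1/50 → 1/40 → 1/30 → 1/25 → 1/20 → 1/15 → 1/13 → 1/10 → 1/8 → 1/6 → 1/5 — 3 1/3 stops slower (brighter).
ISO: 80 → 64 — 1/3 stop lower (darker).
Net: +1 +3 1/3 −1/3 = +4 stops.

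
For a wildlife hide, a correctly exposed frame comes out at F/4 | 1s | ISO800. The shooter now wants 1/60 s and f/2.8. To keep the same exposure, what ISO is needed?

Shutter speed: 1 → 1/2 → 1/4 → 1/8 → 1/15 → 1/30 → 1/60 — 6 stops faster (darker).
Aperture: f/4 → f/2.8 — 1 stop larger aperture (brighter).
Net change so far: 5 stops darker. Offset with the ISO: 800 → 1600 → 3200 → 6400 → 12800 → 25600.

ISO 25600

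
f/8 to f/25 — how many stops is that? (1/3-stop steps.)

3 1/3 stops

f/8 → f/9 → f/10 → f/11 → f/13 → f/14 → f/16 → f/18 → f/20 → f/22 → f/25 — count the steps: 10 third-stops = 3 1/3 stops.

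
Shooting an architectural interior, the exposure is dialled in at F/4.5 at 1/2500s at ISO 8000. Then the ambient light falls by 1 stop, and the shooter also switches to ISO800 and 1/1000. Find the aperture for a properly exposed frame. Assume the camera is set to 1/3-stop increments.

f/1.6

Scene light: 1 stop darker.
ISO: 8000 → 6400 → 5000 → 4000 → 3200 → 2500 → 2000 → 1600 → 1250 → 1000 → 800 — 3 1/3 stops lower (darker).
Shutter speed: 1/2500 → 1/2000 → 1/1600 → 1/1250 → 1/1000 — 1 1/3 stops slower (brighter).
Net so far: 3 stops darker. Aperture: f/4.5 → f/4 → f/3.5 → f/3.2 → f/2.8 → f/2.5 → f/2.2 → f/2 → f/1.8 → f/1.6.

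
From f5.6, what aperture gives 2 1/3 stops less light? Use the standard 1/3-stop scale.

Aperture: f/5.6 → f/6.3 → f/7.1 → f/8 → f/9 → f/10 → f/11 → f/13 — 2 1/3 stops stopped down (darker).

f/13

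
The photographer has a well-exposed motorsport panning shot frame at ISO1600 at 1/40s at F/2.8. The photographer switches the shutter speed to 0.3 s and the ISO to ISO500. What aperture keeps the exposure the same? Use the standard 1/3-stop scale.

f/5.6

Shutter speed: 1/40 → 1/30 → 1/25 → 1/20 → 1/15 → 1/13 → 1/10 → 1/8 → 1/6 → 1/5 → 1/4 → 0.3 — 3 2/3 stops longer (brighter).
ISO: 1600 → 1250 → 1000 → 800 → 640 → 500 — 1 2/3 stops dropped (darker).
Net change so far: 2 stops brighter. Offset with the aperture: f/2.8 → f/3.2 → f/3.5 → f/4 → f/4.5 → f/5 → f/5.6.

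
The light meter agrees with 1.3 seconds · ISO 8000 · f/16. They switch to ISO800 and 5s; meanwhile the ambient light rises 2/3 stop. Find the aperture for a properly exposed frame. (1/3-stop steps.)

f/13

Scene light: 2/3 stop brighter.
ISO: 8000 → 6400 → 5000 → 4000 → 3200 → 2500 → 2000 → 1600 → 1250 → 1000 → 800 — 3 1/3 stops dropped (darker).
Shutter speed: 1.3 → 1.6 → 2 → 2.5 → 3.2 → 4 → 5 — 2 stops longer (brighter).
Net so far: 2/3 stop darker. Aperture: f/16 → f/14 → f/13.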